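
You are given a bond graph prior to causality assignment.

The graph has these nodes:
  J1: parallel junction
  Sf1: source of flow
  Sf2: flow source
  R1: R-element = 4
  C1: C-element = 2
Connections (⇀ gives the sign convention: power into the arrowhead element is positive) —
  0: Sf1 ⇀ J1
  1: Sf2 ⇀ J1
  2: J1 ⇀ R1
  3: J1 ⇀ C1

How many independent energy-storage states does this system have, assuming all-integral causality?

1  (C1 all integral)

#0 stroke at Sf1  (Sf1: flow source, stroke at near end)
#1 stroke at Sf2  (Sf2 (Sf) sets flow on bond)
#3 stroke at J1  (C1: C, integral causality)
#2 stroke at R1  (0-jn J1 has e-setter on 3)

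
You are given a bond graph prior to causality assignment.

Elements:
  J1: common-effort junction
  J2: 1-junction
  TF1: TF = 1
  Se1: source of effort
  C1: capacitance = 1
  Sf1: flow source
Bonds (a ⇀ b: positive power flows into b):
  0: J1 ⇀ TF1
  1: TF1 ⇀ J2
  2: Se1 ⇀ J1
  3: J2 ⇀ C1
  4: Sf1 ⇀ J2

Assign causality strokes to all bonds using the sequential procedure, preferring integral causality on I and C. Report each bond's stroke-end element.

bond 2 stroke→J1  (Se1 fixes effort; stroke away)
bond 4 stroke→Sf1  (Sf1 fixes flow; stroke at Sf1)
bond 0 stroke→TF1  (common-e at J1 fixed by 2)
bond 1 stroke→J2  (1-jn J2 has f-setter on 4)
bond 3 stroke→J2  (common-f at J2 fixed by 4)

bond 0 →TF1
bond 1 →J2
bond 2 →J1
bond 3 →J2
bond 4 →Sf1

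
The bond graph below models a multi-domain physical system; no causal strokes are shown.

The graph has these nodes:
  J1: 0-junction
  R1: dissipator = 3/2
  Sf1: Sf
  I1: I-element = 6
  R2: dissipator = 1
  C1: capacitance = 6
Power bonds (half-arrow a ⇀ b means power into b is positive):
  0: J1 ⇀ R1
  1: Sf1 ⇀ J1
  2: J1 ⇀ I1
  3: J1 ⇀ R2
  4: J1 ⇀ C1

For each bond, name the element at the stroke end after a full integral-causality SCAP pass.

bond 1 →Sf1  (Sf1: flow source, stroke at near end)
bond 2 →I1  (I1: I, integral causality)
bond 4 →J1  (C1: C, integral causality)
bond 0 →R1  (J1: bond 4 brought effort, rest push out)
bond 3 →R2  (J1 effort already set via bond 4)

bond 0 |R1
bond 1 |Sf1
bond 2 |I1
bond 3 |R2
bond 4 |J1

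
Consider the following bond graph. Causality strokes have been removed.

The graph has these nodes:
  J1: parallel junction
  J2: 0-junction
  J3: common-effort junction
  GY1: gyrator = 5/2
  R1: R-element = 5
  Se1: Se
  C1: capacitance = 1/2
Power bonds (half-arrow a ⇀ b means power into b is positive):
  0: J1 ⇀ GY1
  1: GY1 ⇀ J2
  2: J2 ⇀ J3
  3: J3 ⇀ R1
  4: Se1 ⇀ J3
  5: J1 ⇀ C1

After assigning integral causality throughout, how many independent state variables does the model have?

1  (C1 all integral)

#4 |J3  (Se1 fixes effort; stroke away)
#2 |J2  (0-jn J3 has e-setter on 4)
#3 |R1  (J3 effort already set via bond 4)
#1 |GY1  (J2 effort already set via bond 2)
#0 |GY1  (GY GY1: same side as bond 1)
#5 |J1  (J1 needs exactly one e-in)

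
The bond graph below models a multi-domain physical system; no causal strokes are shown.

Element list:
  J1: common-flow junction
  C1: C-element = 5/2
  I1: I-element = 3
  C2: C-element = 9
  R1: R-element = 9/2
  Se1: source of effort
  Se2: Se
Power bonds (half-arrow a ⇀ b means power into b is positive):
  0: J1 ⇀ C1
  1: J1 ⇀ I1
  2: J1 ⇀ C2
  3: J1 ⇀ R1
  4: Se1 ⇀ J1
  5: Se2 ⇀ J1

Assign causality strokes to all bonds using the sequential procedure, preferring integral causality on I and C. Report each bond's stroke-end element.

b4 stroke→J1  (Se1 (Se) sets effort on bond)
b5 stroke→J1  (Se2: effort source, stroke at far end)
b0 stroke→J1  (prefer integral on C1)
b1 stroke→I1  (I1 integral (f out))
b2 stroke→J1  (J1 flow already set via bond 1)
b3 stroke→J1  (J1: bond 1 brought flow, rest push out)

#0 stroke at J1
#1 stroke at I1
#2 stroke at J1
#3 stroke at J1
#4 stroke at J1
#5 stroke at J1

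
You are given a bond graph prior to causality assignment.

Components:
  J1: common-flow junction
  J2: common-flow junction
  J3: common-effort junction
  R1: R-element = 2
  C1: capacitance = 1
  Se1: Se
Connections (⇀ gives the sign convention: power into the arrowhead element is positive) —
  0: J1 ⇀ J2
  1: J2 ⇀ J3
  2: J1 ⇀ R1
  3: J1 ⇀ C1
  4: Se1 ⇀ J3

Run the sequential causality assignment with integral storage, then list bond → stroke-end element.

b4 →J3  (Se1: effort source, stroke at far end)
b1 →J2  (common-e at J3 fixed by 4)
b0 →J1  (J2: last free bond brings flow in)
b3 →J1  (C1 outputs effort q/C1)
b2 →R1  (J1 needs exactly one f-in)

b0 stroke→J1
b1 stroke→J2
b2 stroke→R1
b3 stroke→J1
b4 stroke→J3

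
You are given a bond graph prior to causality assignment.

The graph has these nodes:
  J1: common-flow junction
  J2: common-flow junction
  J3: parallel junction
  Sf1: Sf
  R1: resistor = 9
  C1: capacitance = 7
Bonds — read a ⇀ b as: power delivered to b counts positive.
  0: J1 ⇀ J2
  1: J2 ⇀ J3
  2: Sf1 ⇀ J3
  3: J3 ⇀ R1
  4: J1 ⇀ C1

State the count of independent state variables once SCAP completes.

1  (C1 all integral)

β2 |Sf1  (source Sf1 imposes f)
β4 |J1  (C1 integral (e out))
β0 |J2  (J1: last free bond brings flow in)
β1 |J3  (J2: last free bond brings flow in)
β3 |R1  (common-e at J3 fixed by 1)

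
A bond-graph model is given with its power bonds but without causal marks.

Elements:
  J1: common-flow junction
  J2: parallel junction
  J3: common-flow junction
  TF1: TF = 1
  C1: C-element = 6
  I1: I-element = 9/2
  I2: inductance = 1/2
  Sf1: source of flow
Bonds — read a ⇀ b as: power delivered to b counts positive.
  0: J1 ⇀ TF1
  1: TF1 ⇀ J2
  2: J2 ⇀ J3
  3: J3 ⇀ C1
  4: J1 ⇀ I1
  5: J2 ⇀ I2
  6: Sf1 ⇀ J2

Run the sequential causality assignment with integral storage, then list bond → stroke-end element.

β0 →J1
β1 →TF1
β2 →J2
β3 →J3
β4 →I1
β5 →I2
β6 →Sf1

bond 6 |Sf1  (Sf1: flow source, stroke at near end)
bond 3 |J3  (C1 outputs effort q/C1)
bond 2 |J2  (closing 1-jn rule on J3)
bond 1 |TF1  (common-e at J2 fixed by 2)
bond 5 |I2  (common-e at J2 fixed by 2)
bond 0 |J1  (through TF1, causality passes straight; one stroke at TF1)
bond 4 |I1  (closing 1-jn rule on J1)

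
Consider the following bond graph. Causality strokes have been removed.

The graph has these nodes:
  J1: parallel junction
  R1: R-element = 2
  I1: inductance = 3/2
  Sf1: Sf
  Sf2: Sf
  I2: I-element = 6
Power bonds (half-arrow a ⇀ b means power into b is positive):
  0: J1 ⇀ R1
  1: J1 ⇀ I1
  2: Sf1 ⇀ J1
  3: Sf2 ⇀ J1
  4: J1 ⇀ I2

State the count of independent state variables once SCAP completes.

β2 →Sf1  (source Sf1 imposes f)
β3 →Sf2  (source Sf2 imposes f)
β1 →I1  (I1 outputs flow p/I1)
β4 →I2  (prefer integral on I2)
β0 →J1  (J1 needs exactly one e-in)

2  (I1, I2 all integral)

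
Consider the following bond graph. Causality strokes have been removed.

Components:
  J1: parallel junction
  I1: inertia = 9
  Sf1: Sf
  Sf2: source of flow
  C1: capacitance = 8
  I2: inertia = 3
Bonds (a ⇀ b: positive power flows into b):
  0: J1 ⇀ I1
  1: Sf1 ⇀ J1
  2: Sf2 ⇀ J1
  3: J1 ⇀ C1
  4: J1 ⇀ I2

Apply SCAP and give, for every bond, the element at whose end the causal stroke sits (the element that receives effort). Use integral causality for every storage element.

β0 stroke at I1
β1 stroke at Sf1
β2 stroke at Sf2
β3 stroke at J1
β4 stroke at I2

#1 |Sf1  (Sf1 fixes flow; stroke at Sf1)
#2 |Sf2  (Sf2 (Sf) sets flow on bond)
#0 |I1  (I1: I, integral causality)
#3 |J1  (C1: C, integral causality)
#4 |I2  (0-jn J1 has e-setter on 3)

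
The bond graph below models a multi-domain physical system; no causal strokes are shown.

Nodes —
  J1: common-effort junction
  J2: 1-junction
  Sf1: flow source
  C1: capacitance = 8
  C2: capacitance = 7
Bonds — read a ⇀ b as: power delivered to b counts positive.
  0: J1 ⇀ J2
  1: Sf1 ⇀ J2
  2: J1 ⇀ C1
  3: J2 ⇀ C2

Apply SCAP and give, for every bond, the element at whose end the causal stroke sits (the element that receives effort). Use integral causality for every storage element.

bond 0 →J2
bond 1 →Sf1
bond 2 →J1
bond 3 →J2

bond 1 |Sf1  (Sf1 (Sf) sets flow on bond)
bond 0 |J2  (1-jn J2 has f-setter on 1)
bond 3 |J2  (J2: bond 1 brought flow, rest push out)
bond 2 |J1  (J1: last free bond brings effort in)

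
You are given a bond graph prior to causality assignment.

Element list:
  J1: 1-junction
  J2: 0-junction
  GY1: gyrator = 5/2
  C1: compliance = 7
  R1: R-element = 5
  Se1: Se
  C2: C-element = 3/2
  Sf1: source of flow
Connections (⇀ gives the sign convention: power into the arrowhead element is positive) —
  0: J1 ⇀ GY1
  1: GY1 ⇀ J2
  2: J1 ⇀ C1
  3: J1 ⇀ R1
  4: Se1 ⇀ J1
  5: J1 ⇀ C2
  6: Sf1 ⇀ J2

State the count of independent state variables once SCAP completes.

2  (C1, C2 all integral)

b4 |J1  (Se1 (Se) sets effort on bond)
b6 |Sf1  (Sf1 (Sf) sets flow on bond)
b1 |J2  (J2 needs exactly one e-in)
b0 |J1  (GY1 both-in/both-out from 1)
b2 |J1  (prefer integral on C1)
b5 |J1  (C2 outputs effort q/C2)
b3 |R1  (J1: last free bond brings flow in)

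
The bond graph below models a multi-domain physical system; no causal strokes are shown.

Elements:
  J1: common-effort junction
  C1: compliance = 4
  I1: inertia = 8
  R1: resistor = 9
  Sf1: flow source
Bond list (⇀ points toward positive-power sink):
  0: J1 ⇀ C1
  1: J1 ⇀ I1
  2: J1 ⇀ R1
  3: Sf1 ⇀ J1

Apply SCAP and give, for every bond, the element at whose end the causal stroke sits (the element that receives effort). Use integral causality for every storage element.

b0 stroke→J1
b1 stroke→I1
b2 stroke→R1
b3 stroke→Sf1

bond 3 →Sf1  (Sf1: flow source, stroke at near end)
bond 0 →J1  (C1: C, integral causality)
bond 1 →I1  (J1 effort already set via bond 0)
bond 2 →R1  (J1 effort already set via bond 0)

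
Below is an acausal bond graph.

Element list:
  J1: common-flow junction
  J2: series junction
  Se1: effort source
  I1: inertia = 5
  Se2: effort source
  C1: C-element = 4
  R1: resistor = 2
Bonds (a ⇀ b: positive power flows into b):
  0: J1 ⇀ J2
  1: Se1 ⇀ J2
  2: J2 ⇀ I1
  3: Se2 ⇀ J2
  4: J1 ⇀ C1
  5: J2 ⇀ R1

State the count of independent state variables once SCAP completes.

bond 1 stroke at J2  (Se1: effort source, stroke at far end)
bond 3 stroke at J2  (source Se2 imposes e)
bond 2 stroke at I1  (I1 outputs flow p/I1)
bond 0 stroke at J2  (common-f at J2 fixed by 2)
bond 5 stroke at J2  (J2: bond 2 brought flow, rest push out)
bond 4 stroke at J1  (common-f at J1 fixed by 0)

2  (C1, I1 all integral)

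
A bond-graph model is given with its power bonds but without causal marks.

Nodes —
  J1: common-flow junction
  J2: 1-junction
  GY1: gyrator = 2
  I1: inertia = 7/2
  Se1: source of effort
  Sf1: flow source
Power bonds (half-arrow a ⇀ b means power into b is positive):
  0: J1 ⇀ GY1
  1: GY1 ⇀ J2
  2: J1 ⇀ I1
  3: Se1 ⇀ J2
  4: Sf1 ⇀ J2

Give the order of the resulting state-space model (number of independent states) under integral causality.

1  (I1 all integral)

β3 →J2  (source Se1 imposes e)
β4 →Sf1  (Sf1 (Sf) sets flow on bond)
β1 →J2  (J2: bond 4 brought flow, rest push out)
β0 →J1  (through GY1, causality inverts; strokes same side of GY1)
β2 →I1  (J1: last free bond brings flow in)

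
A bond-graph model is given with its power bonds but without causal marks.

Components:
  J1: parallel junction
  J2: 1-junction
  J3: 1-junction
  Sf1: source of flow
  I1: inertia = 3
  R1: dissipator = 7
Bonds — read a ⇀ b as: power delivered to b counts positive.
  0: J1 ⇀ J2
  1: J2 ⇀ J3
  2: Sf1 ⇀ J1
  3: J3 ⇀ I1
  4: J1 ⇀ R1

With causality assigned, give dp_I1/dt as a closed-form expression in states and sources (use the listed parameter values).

dp_I1/dt = 7*F_Sf1 - 7*p_I1/3

β2 →Sf1  (Sf1: flow source, stroke at near end)
β3 →I1  (I1: I, integral causality)
β1 →J3  (common-f at J3 fixed by 3)
β0 →J2  (J2: bond 1 brought flow, rest push out)
β4 →J1  (J1: last free bond brings effort in)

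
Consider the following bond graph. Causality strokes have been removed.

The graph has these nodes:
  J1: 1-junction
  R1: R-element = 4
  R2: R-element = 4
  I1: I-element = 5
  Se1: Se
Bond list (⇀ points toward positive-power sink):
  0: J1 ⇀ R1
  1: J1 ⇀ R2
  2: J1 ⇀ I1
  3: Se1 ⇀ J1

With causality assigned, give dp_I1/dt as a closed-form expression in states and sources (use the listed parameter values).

dp_I1/dt = E_Se1 - 8*p_I1/5

b3 stroke at J1  (Se1 (Se) sets effort on bond)
b2 stroke at I1  (I1 integral (f out))
b0 stroke at J1  (J1 flow already set via bond 2)
b1 stroke at J1  (common-f at J1 fixed by 2)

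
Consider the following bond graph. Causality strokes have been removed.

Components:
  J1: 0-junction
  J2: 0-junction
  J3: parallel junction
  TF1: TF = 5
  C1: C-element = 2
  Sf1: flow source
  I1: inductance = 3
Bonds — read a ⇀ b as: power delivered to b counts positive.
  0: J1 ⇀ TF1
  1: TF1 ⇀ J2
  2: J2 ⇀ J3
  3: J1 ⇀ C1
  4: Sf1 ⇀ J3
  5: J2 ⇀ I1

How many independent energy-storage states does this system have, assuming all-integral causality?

bond 4 stroke→Sf1  (Sf1: flow source, stroke at near end)
bond 2 stroke→J3  (closing 0-jn rule on J3)
bond 3 stroke→J1  (C1: C, integral causality)
bond 0 stroke→TF1  (0-jn J1 has e-setter on 3)
bond 1 stroke→J2  (TF1 one-in-one-out from 0)
bond 5 stroke→I1  (common-e at J2 fixed by 1)

2  (C1, I1 all integral)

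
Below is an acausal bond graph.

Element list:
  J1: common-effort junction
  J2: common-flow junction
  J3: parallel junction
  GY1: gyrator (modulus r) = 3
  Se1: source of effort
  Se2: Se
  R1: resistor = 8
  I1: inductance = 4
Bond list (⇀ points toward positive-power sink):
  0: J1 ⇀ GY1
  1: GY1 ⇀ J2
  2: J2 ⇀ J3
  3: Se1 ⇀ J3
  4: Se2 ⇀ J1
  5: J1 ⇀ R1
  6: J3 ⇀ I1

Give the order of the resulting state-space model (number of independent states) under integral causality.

1  (I1 all integral)

#3 →J3  (Se1: effort source, stroke at far end)
#4 →J1  (Se2: effort source, stroke at far end)
#0 →GY1  (J1: bond 4 brought effort, rest push out)
#5 →R1  (J1 effort already set via bond 4)
#2 →J2  (common-e at J3 fixed by 3)
#6 →I1  (0-jn J3 has e-setter on 3)
#1 →GY1  (GY GY1: same side as bond 0)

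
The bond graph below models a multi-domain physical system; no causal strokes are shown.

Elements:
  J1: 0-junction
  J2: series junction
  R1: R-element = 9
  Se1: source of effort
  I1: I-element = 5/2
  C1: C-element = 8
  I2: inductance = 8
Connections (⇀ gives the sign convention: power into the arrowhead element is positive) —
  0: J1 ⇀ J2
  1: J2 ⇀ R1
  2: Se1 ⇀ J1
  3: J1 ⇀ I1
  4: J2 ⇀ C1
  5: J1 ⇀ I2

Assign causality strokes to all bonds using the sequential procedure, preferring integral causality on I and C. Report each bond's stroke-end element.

bond 2 |J1  (Se1 (Se) sets effort on bond)
bond 0 |J2  (common-e at J1 fixed by 2)
bond 3 |I1  (J1: bond 2 brought effort, rest push out)
bond 5 |I2  (J1: bond 2 brought effort, rest push out)
bond 4 |J2  (prefer integral on C1)
bond 1 |R1  (J2: last free bond brings flow in)

b0 stroke→J2
b1 stroke→R1
b2 stroke→J1
b3 stroke→I1
b4 stroke→J2
b5 stroke→I2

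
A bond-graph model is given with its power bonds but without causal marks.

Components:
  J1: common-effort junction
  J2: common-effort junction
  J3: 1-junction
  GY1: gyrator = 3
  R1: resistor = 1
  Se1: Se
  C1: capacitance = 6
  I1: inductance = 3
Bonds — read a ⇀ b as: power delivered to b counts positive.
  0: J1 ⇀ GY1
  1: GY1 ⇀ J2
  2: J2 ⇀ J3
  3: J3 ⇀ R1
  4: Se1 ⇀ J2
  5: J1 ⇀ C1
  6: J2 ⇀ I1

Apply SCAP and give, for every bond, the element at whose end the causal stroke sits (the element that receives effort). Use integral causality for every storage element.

#0 →GY1
#1 →GY1
#2 →J3
#3 →R1
#4 →J2
#5 →J1
#6 →I1

β4 →J2  (source Se1 imposes e)
β1 →GY1  (J2: bond 4 brought effort, rest push out)
β2 →J3  (common-e at J2 fixed by 4)
β6 →I1  (common-e at J2 fixed by 4)
β3 →R1  (J3: last free bond brings flow in)
β0 →GY1  (GY1: gyrator matches bond 1)
β5 →J1  (J1 needs exactly one e-in)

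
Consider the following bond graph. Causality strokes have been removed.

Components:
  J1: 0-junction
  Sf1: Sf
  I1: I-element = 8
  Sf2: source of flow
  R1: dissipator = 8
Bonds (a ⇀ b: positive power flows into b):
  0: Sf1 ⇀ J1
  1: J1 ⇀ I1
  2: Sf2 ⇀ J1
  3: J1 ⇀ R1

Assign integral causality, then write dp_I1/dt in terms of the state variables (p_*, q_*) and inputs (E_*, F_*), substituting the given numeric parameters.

dp_I1/dt = 8*F_Sf1 + 8*F_Sf2 - p_I1

b0 |Sf1  (Sf1 (Sf) sets flow on bond)
b2 |Sf2  (Sf2: flow source, stroke at near end)
b1 |I1  (I1: I, integral causality)
b3 |J1  (J1 needs exactly one e-in)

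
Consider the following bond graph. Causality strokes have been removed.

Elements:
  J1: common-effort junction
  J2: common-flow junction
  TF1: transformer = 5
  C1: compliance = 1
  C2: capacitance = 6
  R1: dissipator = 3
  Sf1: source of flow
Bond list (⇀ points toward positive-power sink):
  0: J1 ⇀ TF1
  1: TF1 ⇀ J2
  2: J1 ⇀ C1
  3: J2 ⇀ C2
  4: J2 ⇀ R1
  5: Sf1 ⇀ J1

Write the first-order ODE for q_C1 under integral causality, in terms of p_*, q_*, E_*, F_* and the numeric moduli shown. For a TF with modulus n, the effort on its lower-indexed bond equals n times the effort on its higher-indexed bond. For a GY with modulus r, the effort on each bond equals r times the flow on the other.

β5 stroke at Sf1  (Sf1: flow source, stroke at near end)
β2 stroke at J1  (C1 integral (e out))
β0 stroke at TF1  (common-e at J1 fixed by 2)
β1 stroke at J2  (TF TF1: opposite of bond 0)
β3 stroke at J2  (prefer integral on C2)
β4 stroke at R1  (only one flow-in slot at J2)

dq_C1/dt = F_Sf1 - q_C1/75 + q_C2/90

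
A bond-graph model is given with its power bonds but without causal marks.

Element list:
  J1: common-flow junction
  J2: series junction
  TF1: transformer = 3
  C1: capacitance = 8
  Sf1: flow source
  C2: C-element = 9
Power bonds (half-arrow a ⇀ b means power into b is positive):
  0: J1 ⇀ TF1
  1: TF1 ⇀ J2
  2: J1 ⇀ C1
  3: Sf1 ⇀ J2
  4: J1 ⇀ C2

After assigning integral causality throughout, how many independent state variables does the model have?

2  (C1, C2 all integral)

#3 →Sf1  (Sf1 (Sf) sets flow on bond)
#1 →J2  (1-jn J2 has f-setter on 3)
#0 →TF1  (TF1 one-in-one-out from 1)
#2 →J1  (J1 flow already set via bond 0)
#4 →J1  (J1: bond 0 brought flow, rest push out)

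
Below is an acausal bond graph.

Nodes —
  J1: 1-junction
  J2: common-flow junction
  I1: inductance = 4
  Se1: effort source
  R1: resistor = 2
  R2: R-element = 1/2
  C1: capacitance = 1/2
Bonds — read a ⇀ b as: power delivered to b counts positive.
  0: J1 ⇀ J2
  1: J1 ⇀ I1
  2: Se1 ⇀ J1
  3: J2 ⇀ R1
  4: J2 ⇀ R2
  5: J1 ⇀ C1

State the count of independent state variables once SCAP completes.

#2 |J1  (source Se1 imposes e)
#1 |I1  (I1 outputs flow p/I1)
#0 |J1  (J1 flow already set via bond 1)
#5 |J1  (J1 flow already set via bond 1)
#3 |J2  (1-jn J2 has f-setter on 0)
#4 |J2  (1-jn J2 has f-setter on 0)

2  (C1, I1 all integral)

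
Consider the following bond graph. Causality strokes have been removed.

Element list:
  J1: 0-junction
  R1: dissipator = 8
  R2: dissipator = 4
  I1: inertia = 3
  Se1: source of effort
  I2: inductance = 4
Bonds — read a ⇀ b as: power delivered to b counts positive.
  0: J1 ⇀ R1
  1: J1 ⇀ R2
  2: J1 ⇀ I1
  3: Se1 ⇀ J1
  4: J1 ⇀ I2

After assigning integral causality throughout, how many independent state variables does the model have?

bond 3 stroke at J1  (Se1: effort source, stroke at far end)
bond 0 stroke at R1  (J1: bond 3 brought effort, rest push out)
bond 1 stroke at R2  (common-e at J1 fixed by 3)
bond 2 stroke at I1  (common-e at J1 fixed by 3)
bond 4 stroke at I2  (common-e at J1 fixed by 3)

2  (I1, I2 all integral)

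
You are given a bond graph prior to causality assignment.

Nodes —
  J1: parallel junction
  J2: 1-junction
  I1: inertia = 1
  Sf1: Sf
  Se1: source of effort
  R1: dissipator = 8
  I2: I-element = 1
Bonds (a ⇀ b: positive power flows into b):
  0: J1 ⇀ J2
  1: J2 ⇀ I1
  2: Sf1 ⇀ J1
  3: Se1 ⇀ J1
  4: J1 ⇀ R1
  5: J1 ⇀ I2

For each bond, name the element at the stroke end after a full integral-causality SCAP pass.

bond 2 →Sf1  (Sf1: flow source, stroke at near end)
bond 3 →J1  (Se1: effort source, stroke at far end)
bond 0 →J2  (common-e at J1 fixed by 3)
bond 4 →R1  (J1 effort already set via bond 3)
bond 5 →I2  (J1: bond 3 brought effort, rest push out)
bond 1 →I1  (J2 needs exactly one f-in)

#0 stroke at J2
#1 stroke at I1
#2 stroke at Sf1
#3 stroke at J1
#4 stroke at R1
#5 stroke at I2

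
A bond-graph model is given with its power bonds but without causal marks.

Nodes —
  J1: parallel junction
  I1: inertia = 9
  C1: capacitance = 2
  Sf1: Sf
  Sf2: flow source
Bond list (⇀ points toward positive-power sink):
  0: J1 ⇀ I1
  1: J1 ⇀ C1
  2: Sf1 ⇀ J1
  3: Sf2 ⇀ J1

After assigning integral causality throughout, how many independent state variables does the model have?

2  (C1, I1 all integral)

#2 stroke→Sf1  (Sf1 (Sf) sets flow on bond)
#3 stroke→Sf2  (Sf2 fixes flow; stroke at Sf2)
#0 stroke→I1  (I1 outputs flow p/I1)
#1 stroke→J1  (J1 needs exactly one e-in)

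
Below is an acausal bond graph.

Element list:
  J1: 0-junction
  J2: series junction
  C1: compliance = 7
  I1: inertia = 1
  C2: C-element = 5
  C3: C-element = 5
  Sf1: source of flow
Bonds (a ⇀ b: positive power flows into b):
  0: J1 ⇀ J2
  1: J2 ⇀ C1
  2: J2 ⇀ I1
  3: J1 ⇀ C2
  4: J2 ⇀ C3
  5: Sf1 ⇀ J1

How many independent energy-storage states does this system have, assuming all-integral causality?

bond 5 |Sf1  (Sf1 (Sf) sets flow on bond)
bond 1 |J2  (C1 outputs effort q/C1)
bond 2 |I1  (I1: I, integral causality)
bond 0 |J2  (common-f at J2 fixed by 2)
bond 4 |J2  (J2 flow already set via bond 2)
bond 3 |J1  (closing 0-jn rule on J1)

4  (C1, C2, C3, I1 all integral)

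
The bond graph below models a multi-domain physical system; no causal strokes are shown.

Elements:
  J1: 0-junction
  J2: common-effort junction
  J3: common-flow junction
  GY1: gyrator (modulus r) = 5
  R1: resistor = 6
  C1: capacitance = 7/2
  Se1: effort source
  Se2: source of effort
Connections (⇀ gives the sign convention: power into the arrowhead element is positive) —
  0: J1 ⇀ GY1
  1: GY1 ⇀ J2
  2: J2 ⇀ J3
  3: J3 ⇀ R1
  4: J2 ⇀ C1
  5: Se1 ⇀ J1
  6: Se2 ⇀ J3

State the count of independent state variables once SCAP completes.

1  (C1 all integral)

β5 →J1  (Se1: effort source, stroke at far end)
β6 →J3  (Se2 (Se) sets effort on bond)
β0 →GY1  (J1: bond 5 brought effort, rest push out)
β1 →GY1  (through GY1, causality inverts; strokes same side of GY1)
β4 →J2  (prefer integral on C1)
β2 →J3  (0-jn J2 has e-setter on 4)
β3 →R1  (closing 1-jn rule on J3)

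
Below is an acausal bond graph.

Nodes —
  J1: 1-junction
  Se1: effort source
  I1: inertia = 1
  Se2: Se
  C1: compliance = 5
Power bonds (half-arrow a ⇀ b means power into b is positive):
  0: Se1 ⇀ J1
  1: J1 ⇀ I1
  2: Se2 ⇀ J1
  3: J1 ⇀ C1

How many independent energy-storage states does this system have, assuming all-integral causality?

β0 →J1  (Se1: effort source, stroke at far end)
β2 →J1  (source Se2 imposes e)
β1 →I1  (I1: I, integral causality)
β3 →J1  (J1: bond 1 brought flow, rest push out)

2  (C1, I1 all integral)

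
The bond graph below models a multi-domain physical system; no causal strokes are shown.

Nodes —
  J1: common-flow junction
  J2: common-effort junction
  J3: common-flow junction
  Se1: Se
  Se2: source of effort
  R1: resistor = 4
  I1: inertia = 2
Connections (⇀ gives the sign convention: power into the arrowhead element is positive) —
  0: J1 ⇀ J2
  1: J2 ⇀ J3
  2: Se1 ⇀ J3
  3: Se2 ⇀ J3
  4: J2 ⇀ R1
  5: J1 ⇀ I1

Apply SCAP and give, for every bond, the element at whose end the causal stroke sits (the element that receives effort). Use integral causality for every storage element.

b0 →J1
b1 →J2
b2 →J3
b3 →J3
b4 →R1
b5 →I1

#2 stroke→J3  (source Se1 imposes e)
#3 stroke→J3  (Se2: effort source, stroke at far end)
#1 stroke→J2  (only one flow-in slot at J3)
#0 stroke→J1  (J2 effort already set via bond 1)
#4 stroke→R1  (J2: bond 1 brought effort, rest push out)
#5 stroke→I1  (closing 1-jn rule on J1)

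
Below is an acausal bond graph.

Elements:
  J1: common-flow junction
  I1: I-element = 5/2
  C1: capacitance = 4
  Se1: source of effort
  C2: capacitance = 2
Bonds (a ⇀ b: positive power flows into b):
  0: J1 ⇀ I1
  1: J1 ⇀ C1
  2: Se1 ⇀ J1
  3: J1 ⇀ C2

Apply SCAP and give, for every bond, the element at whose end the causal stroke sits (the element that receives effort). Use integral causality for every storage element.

β2 stroke→J1  (Se1 (Se) sets effort on bond)
β0 stroke→I1  (I1 outputs flow p/I1)
β1 stroke→J1  (common-f at J1 fixed by 0)
β3 stroke→J1  (common-f at J1 fixed by 0)

β0 →I1
β1 →J1
β2 →J1
β3 →J1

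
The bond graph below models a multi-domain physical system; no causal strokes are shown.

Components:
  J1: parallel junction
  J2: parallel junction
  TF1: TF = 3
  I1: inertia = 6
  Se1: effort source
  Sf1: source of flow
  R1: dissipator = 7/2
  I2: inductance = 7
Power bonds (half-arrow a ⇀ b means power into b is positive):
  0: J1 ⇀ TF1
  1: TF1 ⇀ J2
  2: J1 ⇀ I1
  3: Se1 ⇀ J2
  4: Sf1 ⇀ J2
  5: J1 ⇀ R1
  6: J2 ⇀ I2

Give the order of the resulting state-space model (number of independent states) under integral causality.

2  (I1, I2 all integral)

b3 →J2  (Se1: effort source, stroke at far end)
b4 →Sf1  (Sf1: flow source, stroke at near end)
b1 →TF1  (J2 effort already set via bond 3)
b6 →I2  (J2: bond 3 brought effort, rest push out)
b0 →J1  (TF TF1: opposite of bond 1)
b2 →I1  (J1: bond 0 brought effort, rest push out)
b5 →R1  (0-jn J1 has e-setter on 0)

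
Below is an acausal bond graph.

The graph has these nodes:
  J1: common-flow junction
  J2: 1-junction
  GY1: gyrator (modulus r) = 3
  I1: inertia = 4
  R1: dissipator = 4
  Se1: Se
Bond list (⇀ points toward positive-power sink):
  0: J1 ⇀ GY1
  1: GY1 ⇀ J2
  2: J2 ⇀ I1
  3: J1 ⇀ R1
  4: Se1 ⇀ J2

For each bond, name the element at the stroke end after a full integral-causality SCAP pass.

b0 stroke→J1
b1 stroke→J2
b2 stroke→I1
b3 stroke→R1
b4 stroke→J2

bond 4 stroke→J2  (Se1 (Se) sets effort on bond)
bond 2 stroke→I1  (I1 integral (f out))
bond 1 stroke→J2  (J2: bond 2 brought flow, rest push out)
bond 0 stroke→J1  (GY GY1: same side as bond 1)
bond 3 stroke→R1  (J1 needs exactly one f-in)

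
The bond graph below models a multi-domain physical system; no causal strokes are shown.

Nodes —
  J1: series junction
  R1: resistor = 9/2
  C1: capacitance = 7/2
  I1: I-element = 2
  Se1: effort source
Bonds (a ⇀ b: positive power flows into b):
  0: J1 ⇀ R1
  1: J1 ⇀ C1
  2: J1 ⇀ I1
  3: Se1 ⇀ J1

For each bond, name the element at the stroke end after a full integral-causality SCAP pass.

bond 3 stroke at J1  (Se1 fixes effort; stroke away)
bond 1 stroke at J1  (C1: C, integral causality)
bond 2 stroke at I1  (prefer integral on I1)
bond 0 stroke at J1  (J1: bond 2 brought flow, rest push out)

b0 →J1
b1 →J1
b2 →I1
b3 →J1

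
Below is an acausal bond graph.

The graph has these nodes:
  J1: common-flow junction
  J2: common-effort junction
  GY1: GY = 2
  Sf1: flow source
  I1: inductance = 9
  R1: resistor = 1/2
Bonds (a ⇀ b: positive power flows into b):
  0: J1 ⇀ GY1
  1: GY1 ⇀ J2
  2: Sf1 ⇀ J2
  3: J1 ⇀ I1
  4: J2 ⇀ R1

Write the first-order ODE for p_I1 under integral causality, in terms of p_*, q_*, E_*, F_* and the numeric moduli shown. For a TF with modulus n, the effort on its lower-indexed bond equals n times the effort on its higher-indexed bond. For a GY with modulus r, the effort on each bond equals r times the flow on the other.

#2 |Sf1  (Sf1 (Sf) sets flow on bond)
#3 |I1  (I1 outputs flow p/I1)
#0 |J1  (J1 flow already set via bond 3)
#1 |J2  (GY GY1: same side as bond 0)
#4 |R1  (J2 effort already set via bond 1)

dp_I1/dt = 2*F_Sf1 - 8*p_I1/9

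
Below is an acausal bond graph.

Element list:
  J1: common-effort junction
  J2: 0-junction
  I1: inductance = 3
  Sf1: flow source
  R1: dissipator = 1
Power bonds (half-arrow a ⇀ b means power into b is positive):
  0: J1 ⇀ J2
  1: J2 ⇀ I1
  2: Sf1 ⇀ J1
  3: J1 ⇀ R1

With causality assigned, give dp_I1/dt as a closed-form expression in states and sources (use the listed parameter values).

dp_I1/dt = F_Sf1 - p_I1/3

b2 stroke at Sf1  (Sf1: flow source, stroke at near end)
b1 stroke at I1  (I1 outputs flow p/I1)
b0 stroke at J2  (closing 0-jn rule on J2)
b3 stroke at J1  (only one effort-in slot at J1)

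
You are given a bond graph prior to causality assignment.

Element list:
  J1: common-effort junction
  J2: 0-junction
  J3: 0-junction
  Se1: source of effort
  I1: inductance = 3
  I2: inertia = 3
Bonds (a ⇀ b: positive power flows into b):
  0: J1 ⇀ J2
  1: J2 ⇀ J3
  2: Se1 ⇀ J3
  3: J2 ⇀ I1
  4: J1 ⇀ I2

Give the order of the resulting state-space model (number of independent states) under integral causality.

2  (I1, I2 all integral)

β2 stroke→J3  (Se1 (Se) sets effort on bond)
β1 stroke→J2  (J3: bond 2 brought effort, rest push out)
β0 stroke→J1  (common-e at J2 fixed by 1)
β3 stroke→I1  (J2 effort already set via bond 1)
β4 stroke→I2  (common-e at J1 fixed by 0)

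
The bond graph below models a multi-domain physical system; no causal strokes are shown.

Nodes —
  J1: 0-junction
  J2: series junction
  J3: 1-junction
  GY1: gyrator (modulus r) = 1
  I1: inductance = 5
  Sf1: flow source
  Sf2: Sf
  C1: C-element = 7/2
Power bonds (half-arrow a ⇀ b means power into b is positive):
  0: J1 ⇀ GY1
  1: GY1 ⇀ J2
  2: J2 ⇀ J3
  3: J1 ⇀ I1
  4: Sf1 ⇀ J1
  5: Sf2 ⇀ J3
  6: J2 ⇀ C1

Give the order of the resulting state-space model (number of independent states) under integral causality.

2  (C1, I1 all integral)

b4 →Sf1  (Sf1 fixes flow; stroke at Sf1)
b5 →Sf2  (source Sf2 imposes f)
b2 →J3  (common-f at J3 fixed by 5)
b1 →J2  (J2: bond 2 brought flow, rest push out)
b6 →J2  (J2: bond 2 brought flow, rest push out)
b0 →J1  (GY1: gyrator matches bond 1)
b3 →I1  (common-e at J1 fixed by 0)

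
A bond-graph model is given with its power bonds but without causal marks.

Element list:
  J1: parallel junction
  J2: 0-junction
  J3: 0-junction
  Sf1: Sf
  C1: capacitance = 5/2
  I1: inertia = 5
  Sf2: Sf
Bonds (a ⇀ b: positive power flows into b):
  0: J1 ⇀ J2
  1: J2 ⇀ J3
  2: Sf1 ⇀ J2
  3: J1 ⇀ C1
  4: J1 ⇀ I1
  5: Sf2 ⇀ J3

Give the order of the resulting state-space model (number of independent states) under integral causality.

bond 2 →Sf1  (Sf1 (Sf) sets flow on bond)
bond 5 →Sf2  (Sf2: flow source, stroke at near end)
bond 1 →J3  (only one effort-in slot at J3)
bond 0 →J2  (closing 0-jn rule on J2)
bond 3 →J1  (C1: C, integral causality)
bond 4 →I1  (J1 effort already set via bond 3)

2  (C1, I1 all integral)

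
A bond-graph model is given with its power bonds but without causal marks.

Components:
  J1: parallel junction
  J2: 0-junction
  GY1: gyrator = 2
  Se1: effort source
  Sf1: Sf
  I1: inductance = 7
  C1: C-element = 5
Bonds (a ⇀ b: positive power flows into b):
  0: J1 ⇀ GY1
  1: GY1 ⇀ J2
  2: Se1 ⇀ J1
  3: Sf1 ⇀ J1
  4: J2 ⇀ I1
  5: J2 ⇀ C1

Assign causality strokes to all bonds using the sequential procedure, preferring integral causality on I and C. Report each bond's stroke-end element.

#2 →J1  (Se1: effort source, stroke at far end)
#3 →Sf1  (Sf1 fixes flow; stroke at Sf1)
#0 →GY1  (J1 effort already set via bond 2)
#1 →GY1  (GY1 both-in/both-out from 0)
#4 →I1  (I1: I, integral causality)
#5 →J2  (J2: last free bond brings effort in)

bond 0 →GY1
bond 1 →GY1
bond 2 →J1
bond 3 →Sf1
bond 4 →I1
bond 5 →J2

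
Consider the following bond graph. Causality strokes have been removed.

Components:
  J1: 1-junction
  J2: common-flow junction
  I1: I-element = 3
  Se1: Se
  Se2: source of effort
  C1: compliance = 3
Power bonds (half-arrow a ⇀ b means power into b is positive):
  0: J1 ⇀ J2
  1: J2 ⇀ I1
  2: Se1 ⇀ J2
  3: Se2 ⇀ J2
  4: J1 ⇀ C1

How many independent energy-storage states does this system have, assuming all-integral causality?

2  (C1, I1 all integral)

β2 →J2  (Se1: effort source, stroke at far end)
β3 →J2  (source Se2 imposes e)
β1 →I1  (I1 outputs flow p/I1)
β0 →J2  (1-jn J2 has f-setter on 1)
β4 →J1  (common-f at J1 fixed by 0)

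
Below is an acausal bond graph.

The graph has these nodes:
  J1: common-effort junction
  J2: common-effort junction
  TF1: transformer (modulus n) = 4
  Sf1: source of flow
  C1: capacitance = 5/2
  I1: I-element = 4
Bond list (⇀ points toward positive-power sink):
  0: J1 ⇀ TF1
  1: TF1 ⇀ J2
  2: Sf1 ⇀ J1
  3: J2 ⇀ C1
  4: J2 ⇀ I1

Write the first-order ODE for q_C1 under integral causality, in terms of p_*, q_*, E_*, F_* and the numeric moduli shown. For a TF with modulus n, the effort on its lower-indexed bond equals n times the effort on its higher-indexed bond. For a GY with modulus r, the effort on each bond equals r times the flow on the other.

bond 2 stroke→Sf1  (Sf1 (Sf) sets flow on bond)
bond 0 stroke→J1  (J1: last free bond brings effort in)
bond 1 stroke→TF1  (through TF1, causality passes straight; one stroke at TF1)
bond 3 stroke→J2  (C1: C, integral causality)
bond 4 stroke→I1  (common-e at J2 fixed by 3)

dq_C1/dt = 4*F_Sf1 - p_I1/4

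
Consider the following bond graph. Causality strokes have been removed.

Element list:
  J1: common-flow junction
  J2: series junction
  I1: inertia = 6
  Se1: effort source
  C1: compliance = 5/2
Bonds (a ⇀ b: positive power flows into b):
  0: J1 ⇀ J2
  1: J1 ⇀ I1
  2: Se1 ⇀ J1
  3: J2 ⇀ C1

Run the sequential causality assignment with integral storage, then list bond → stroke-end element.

β0 stroke→J1
β1 stroke→I1
β2 stroke→J1
β3 stroke→J2

β2 |J1  (Se1 fixes effort; stroke away)
β1 |I1  (I1 outputs flow p/I1)
β0 |J1  (J1 flow already set via bond 1)
β3 |J2  (J2: bond 0 brought flow, rest push out)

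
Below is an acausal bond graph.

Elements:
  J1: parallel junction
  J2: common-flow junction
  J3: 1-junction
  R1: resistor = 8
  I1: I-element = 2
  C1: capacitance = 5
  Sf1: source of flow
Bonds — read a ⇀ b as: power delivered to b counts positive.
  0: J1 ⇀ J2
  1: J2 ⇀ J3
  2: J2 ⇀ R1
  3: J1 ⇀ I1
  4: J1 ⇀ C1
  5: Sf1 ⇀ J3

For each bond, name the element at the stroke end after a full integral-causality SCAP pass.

#0 →J2
#1 →J3
#2 →J2
#3 →I1
#4 →J1
#5 →Sf1

#5 →Sf1  (source Sf1 imposes f)
#1 →J3  (1-jn J3 has f-setter on 5)
#0 →J2  (J2: bond 1 brought flow, rest push out)
#2 →J2  (J2 flow already set via bond 1)
#3 →I1  (prefer integral on I1)
#4 →J1  (only one effort-in slot at J1)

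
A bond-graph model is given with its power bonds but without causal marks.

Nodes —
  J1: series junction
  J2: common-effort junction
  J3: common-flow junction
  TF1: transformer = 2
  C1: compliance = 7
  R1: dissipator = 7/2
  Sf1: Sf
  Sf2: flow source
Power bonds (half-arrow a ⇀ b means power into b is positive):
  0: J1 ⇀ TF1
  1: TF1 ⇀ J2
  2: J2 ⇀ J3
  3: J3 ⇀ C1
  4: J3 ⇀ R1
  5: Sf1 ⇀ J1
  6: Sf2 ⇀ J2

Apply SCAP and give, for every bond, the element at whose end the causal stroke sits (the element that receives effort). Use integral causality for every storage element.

#0 stroke→J1
#1 stroke→TF1
#2 stroke→J2
#3 stroke→J3
#4 stroke→J3
#5 stroke→Sf1
#6 stroke→Sf2

#5 stroke→Sf1  (Sf1 (Sf) sets flow on bond)
#6 stroke→Sf2  (source Sf2 imposes f)
#0 stroke→J1  (common-f at J1 fixed by 5)
#1 stroke→TF1  (TF TF1: opposite of bond 0)
#2 stroke→J2  (only one effort-in slot at J2)
#3 stroke→J3  (1-jn J3 has f-setter on 2)
#4 stroke→J3  (common-f at J3 fixed by 2)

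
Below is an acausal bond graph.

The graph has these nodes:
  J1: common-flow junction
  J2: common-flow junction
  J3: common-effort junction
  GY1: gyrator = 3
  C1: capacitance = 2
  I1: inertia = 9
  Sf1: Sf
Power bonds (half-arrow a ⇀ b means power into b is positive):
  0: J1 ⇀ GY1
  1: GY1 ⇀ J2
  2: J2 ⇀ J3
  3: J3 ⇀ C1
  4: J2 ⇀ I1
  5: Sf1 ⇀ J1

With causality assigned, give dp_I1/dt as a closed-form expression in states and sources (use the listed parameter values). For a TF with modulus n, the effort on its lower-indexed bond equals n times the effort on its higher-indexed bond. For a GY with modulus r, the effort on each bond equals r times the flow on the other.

dp_I1/dt = 3*F_Sf1 - q_C1/2

#5 stroke→Sf1  (Sf1 (Sf) sets flow on bond)
#0 stroke→J1  (1-jn J1 has f-setter on 5)
#1 stroke→J2  (GY1: gyrator matches bond 0)
#3 stroke→J3  (C1 integral (e out))
#2 stroke→J2  (J3 effort already set via bond 3)
#4 stroke→I1  (J2: last free bond brings flow in)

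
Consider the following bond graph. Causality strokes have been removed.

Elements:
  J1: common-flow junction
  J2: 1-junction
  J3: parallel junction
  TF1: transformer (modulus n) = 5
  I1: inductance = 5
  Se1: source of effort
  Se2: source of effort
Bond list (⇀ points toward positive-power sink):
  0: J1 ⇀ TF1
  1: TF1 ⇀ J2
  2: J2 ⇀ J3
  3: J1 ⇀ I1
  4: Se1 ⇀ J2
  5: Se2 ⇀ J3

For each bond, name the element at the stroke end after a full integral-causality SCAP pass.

β4 stroke→J2  (source Se1 imposes e)
β5 stroke→J3  (Se2 (Se) sets effort on bond)
β2 stroke→J2  (0-jn J3 has e-setter on 5)
β1 stroke→TF1  (J2 needs exactly one f-in)
β0 stroke→J1  (TF1: transformer flips bond 1)
β3 stroke→I1  (J1: last free bond brings flow in)

bond 0 stroke at J1
bond 1 stroke at TF1
bond 2 stroke at J2
bond 3 stroke at I1
bond 4 stroke at J2
bond 5 stroke at J3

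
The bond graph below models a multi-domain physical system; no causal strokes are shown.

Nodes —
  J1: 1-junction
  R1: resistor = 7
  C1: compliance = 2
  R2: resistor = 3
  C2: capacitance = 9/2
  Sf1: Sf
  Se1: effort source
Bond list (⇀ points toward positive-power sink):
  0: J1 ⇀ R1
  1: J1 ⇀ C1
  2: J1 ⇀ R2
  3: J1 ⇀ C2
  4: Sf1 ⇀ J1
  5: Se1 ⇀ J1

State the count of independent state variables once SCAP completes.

2  (C1, C2 all integral)

β4 |Sf1  (Sf1: flow source, stroke at near end)
β5 |J1  (Se1: effort source, stroke at far end)
β0 |J1  (1-jn J1 has f-setter on 4)
β1 |J1  (J1: bond 4 brought flow, rest push out)
β2 |J1  (1-jn J1 has f-setter on 4)
β3 |J1  (common-f at J1 fixed by 4)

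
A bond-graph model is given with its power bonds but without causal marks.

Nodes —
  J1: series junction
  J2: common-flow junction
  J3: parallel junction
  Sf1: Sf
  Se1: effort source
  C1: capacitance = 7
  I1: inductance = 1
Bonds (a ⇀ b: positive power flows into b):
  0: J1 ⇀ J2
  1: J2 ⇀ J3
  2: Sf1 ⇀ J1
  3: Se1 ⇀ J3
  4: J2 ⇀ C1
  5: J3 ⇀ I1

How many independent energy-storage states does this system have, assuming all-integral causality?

b2 |Sf1  (Sf1: flow source, stroke at near end)
b3 |J3  (Se1: effort source, stroke at far end)
b0 |J1  (J1: bond 2 brought flow, rest push out)
b1 |J2  (common-f at J2 fixed by 0)
b4 |J2  (1-jn J2 has f-setter on 0)
b5 |I1  (common-e at J3 fixed by 3)

2  (C1, I1 all integral)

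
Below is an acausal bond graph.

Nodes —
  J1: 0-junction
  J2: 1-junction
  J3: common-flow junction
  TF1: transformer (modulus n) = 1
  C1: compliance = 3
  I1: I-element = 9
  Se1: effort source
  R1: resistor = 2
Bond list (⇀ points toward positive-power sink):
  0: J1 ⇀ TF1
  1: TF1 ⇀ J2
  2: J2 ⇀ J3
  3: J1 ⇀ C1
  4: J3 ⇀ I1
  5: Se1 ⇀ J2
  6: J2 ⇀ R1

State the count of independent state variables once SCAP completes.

2  (C1, I1 all integral)

b5 →J2  (Se1 (Se) sets effort on bond)
b3 →J1  (C1 integral (e out))
b0 →TF1  (0-jn J1 has e-setter on 3)
b1 →J2  (TF TF1: opposite of bond 0)
b4 →I1  (I1: I, integral causality)
b2 →J3  (J3 flow already set via bond 4)
b6 →J2  (1-jn J2 has f-setter on 2)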